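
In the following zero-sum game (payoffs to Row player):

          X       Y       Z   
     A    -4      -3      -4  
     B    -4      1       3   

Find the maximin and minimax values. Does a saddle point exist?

Maximin = -4, Minimax = -4, Saddle: True

Work:
Row minimums: [-4, -4] → maximin = -4
Column maximums: [-4, 1, 3] → minimax = -4
Saddle point exists! Game value = -4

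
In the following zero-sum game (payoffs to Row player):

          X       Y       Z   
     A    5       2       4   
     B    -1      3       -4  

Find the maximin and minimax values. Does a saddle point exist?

Maximin = 2, Minimax = 3, Saddle: False

Work:
Row minimums: [2, -4] → maximin = 2
Column maximums: [5, 3, 4] → minimax = 3
No saddle point (maximin ≠ minimax). Mixed strategy needed.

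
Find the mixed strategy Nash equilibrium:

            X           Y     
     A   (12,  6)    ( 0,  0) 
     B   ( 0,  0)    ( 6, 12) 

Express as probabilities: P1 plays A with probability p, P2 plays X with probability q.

p = 0.6667, q = 0.3333

Work:
Find probabilities that make opponent indifferent:
P2 chooses q to make P1 indifferent between A and B
P1 chooses p to make P2 indifferent between X and Y
Mixed NE: P1 plays (A: 0.6667, B: 0.3333), P2 plays (X: 0.3333, Y: 0.6667)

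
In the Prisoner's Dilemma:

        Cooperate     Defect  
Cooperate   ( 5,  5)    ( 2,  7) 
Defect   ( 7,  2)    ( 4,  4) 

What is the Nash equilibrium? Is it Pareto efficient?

(Defect, Defect) is NE; not Pareto efficient

Work:
Defect dominates Cooperate for both players:
If P2 cooperates: Defect (7) > Cooperate (5)
If P2 defects: Defect (4) > Cooperate (2)
NE: (Defect, Defect) with payoff (4, 4)
But (Cooperate, Cooperate) = (5, 5) Pareto dominates (4, 4)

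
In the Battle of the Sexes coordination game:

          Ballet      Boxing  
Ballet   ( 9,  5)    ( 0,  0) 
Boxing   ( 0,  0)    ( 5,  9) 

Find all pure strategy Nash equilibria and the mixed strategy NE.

Pure NE: (Ballet, Ballet) and (Boxing, Boxing); Mixed NE: p = 0.6429, q = 0.3571

Work:
Check pure NE:
(Ballet, Ballet): (9, 5) - no unilateral deviation beneficial
(Boxing, Boxing): (5, 9) - no unilateral deviation beneficial
Mixed NE: P1 plays Ballet with p = 0.6429, P2 plays Ballet with q = 0.3571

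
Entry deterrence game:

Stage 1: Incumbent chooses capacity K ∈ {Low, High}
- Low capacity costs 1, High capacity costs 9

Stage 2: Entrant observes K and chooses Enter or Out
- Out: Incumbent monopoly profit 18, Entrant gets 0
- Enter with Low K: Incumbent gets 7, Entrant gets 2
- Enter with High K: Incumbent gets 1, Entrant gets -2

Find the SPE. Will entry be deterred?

SPE: (High, Enter|Low, Out|High); Entry deterred. Incumbent net profit = 9

Work:
After Low K: Entrant enters (2 > 0)
After High K: Entrant stays out (-2 < 0)
Incumbent: Low → 7−1=6, High → 18−9=9
Incumbent chooses High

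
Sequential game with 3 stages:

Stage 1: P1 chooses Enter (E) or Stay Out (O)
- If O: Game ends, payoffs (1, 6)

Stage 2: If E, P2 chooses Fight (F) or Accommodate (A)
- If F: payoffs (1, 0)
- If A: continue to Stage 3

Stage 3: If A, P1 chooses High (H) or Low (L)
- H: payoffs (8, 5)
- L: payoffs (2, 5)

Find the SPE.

SPE: (E, A, H); Outcome (8, 5)

Work:
Stage 3: P1 chooses H (8 vs 2)
Stage 2: P2: F->0, A->5 (anticipating H). Choose A
Stage 1: P1: O->1, E->8 (anticipating A, H). Choose E
SPE path: E -> A -> H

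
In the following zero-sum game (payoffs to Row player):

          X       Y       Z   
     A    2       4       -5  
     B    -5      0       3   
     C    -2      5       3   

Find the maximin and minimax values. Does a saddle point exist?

Maximin = -2, Minimax = 2, Saddle: False

Work:
Row minimums: [-5, -5, -2] → maximin = -2
Column maximums: [2, 5, 3] → minimax = 2
No saddle point (maximin ≠ minimax). Mixed strategy needed.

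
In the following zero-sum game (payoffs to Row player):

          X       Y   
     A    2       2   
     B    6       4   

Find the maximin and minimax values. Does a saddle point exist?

Maximin = 4, Minimax = 4, Saddle: True

Work:
Row minimums: [2, 4] → maximin = 4
Column maximums: [6, 4] → minimax = 4
Saddle point exists! Game value = 4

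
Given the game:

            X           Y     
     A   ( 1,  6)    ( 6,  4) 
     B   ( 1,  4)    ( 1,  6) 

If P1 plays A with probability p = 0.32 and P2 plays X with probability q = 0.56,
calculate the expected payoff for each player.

E[P1] = 1.704, E[P2] = 4.9568

Work:
E[P1] = p·q·π₁(A,X) + p·(1-q)·π₁(A,Y) + (1-p)·q·π₁(B,X) + (1-p)·(1-q)·π₁(B,Y)
= 0.32·0.56·1 + 0.32·0.44·6 + 0.68·0.56·1 + 0.68·0.44·1
= 1.704

E[P2] = 4.9568 (similar calculation)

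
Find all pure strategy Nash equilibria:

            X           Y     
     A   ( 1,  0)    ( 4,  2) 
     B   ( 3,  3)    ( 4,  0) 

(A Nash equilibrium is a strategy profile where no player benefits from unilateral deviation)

Nash equilibrium: (A, Y), (B, X)

Work:
Best responses:
  P1 vs X: payoffs [1, 3] → best response B (payoff 3)
  P1 vs Y: payoffs [4, 4] → best response A/B (payoff 4)
  P2 vs A: payoffs [0, 2] → best response Y (payoff 2)
  P2 vs B: payoffs [3, 0] → best response X (payoff 3)
Mutual best responses: (A,Y), (B,X) → Nash equilibria.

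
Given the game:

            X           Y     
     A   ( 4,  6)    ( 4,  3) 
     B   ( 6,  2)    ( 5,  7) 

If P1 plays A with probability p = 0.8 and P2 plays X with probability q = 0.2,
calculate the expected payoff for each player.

E[P1] = 4.24, E[P2] = 4.08

Work:
E[P1] = p·q·π₁(A,X) + p·(1-q)·π₁(A,Y) + (1-p)·q·π₁(B,X) + (1-p)·(1-q)·π₁(B,Y)
= 0.8·0.2·4 + 0.8·0.8·4 + 0.2·0.2·6 + 0.2·0.8·5
= 4.24

E[P2] = 4.08 (similar calculation)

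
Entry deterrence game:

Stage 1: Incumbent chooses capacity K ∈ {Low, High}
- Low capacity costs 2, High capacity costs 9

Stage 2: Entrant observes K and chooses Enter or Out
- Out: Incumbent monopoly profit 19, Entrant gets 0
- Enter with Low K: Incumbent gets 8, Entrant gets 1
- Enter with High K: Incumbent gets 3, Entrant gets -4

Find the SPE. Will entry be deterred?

SPE: (High, Enter|Low, Out|High); Entry deterred. Incumbent net profit = 10

Work:
After Low K: Entrant enters (1 > 0)
After High K: Entrant stays out (-4 < 0)
Incumbent: Low → 8−2=6, High → 19−9=10
Incumbent chooses High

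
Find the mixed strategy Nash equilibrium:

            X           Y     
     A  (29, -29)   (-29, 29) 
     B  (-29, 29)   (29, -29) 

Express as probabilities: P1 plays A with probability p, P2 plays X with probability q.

p = 0.5, q = 0.5

Work:
Find probabilities that make opponent indifferent:
P2 chooses q to make P1 indifferent between A and B
P1 chooses p to make P2 indifferent between X and Y
Mixed NE: P1 plays (A: 0.5, B: 0.5), P2 plays (X: 0.5, Y: 0.5)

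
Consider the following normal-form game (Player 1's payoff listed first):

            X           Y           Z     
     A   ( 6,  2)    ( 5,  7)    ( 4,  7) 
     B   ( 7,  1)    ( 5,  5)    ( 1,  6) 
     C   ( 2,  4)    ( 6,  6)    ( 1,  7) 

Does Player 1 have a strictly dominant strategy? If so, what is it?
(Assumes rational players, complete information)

No strictly dominant strategy exists for Player 1

Work:
A strategy strictly dominates another if it gives a strictly higher payoff against every opponent action. Compare each pair of P1's strategies column-by-column:
  A vs B: [6 vs 7, 5 vs 5, 4 vs 1] → A does not strictly dominate B (column X: 6 ≤ 7)
  A vs C: [6 vs 2, 5 vs 6, 4 vs 1] → A does not strictly dominate C (column Y: 5 ≤ 6)
  B vs A: [7 vs 6, 5 vs 5, 1 vs 4] → B does not strictly dominate A (column Y: 5 ≤ 5)
  B vs C: [7 vs 2, 5 vs 6, 1 vs 1] → B does not strictly dominate C (column Y: 5 ≤ 6)
  C vs A: [2 vs 6, 6 vs 5, 1 vs 4] → C does not strictly dominate A (column X: 2 ≤ 6)
  C vs B: [2 vs 7, 6 vs 5, 1 vs 1] → C does not strictly dominate B (column X: 2 ≤ 7)
No single strategy strictly dominates all others → no strictly dominant strategy.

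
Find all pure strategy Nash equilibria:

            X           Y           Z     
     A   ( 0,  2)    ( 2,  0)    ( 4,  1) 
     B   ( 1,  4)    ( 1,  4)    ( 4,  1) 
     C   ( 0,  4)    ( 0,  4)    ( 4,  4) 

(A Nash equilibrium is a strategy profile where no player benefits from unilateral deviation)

Nash equilibrium: (B, X), (C, Z)

Work:
Best responses:
  P1 vs X: payoffs [0, 1, 0] → best response B (payoff 1)
  P1 vs Y: payoffs [2, 1, 0] → best response A (payoff 2)
  P1 vs Z: payoffs [4, 4, 4] → best response A/B/C (payoff 4)
  P2 vs A: payoffs [2, 0, 1] → best response X (payoff 2)
  P2 vs B: payoffs [4, 4, 1] → best response X/Y (payoff 4)
  P2 vs C: payoffs [4, 4, 4] → best response X/Y/Z (payoff 4)
Mutual best responses: (B,X), (C,Z) → Nash equilibria.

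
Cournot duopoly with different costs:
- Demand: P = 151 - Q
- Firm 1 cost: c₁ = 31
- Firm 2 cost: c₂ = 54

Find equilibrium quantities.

q₁* = 47.67, q₂* = 24.67

Work:
Reaction: q₁ = (151 - 31 - q₂)/2
Reaction: q₂ = (151 - 54 - q₁)/2
Solve simultaneously:
q₁* = (151 - 2×31 + 54)/3 = 47.67
q₂* = (151 - 2×54 + 31)/3 = 24.67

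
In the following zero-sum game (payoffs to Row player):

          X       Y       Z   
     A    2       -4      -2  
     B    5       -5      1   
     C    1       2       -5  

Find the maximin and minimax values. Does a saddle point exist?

Maximin = -4, Minimax = 1, Saddle: False

Work:
Row minimums: [-4, -5, -5] → maximin = -4
Column maximums: [5, 2, 1] → minimax = 1
No saddle point (maximin ≠ minimax). Mixed strategy needed.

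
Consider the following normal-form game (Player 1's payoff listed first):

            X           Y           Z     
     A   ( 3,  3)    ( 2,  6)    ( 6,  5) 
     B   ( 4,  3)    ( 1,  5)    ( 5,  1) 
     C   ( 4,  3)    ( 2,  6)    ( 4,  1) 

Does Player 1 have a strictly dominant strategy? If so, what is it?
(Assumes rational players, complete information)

No strictly dominant strategy exists for Player 1

Work:
A strategy strictly dominates another if it gives a strictly higher payoff against every opponent action. Compare each pair of P1's strategies column-by-column:
  A vs B: [3 vs 4, 2 vs 1, 6 vs 5] → A does not strictly dominate B (column X: 3 ≤ 4)
  A vs C: [3 vs 4, 2 vs 2, 6 vs 4] → A does not strictly dominate C (column X: 3 ≤ 4)
  B vs A: [4 vs 3, 1 vs 2, 5 vs 6] → B does not strictly dominate A (column Y: 1 ≤ 2)
  B vs C: [4 vs 4, 1 vs 2, 5 vs 4] → B does not strictly dominate C (column X: 4 ≤ 4)
  C vs A: [4 vs 3, 2 vs 2, 4 vs 6] → C does not strictly dominate A (column Y: 2 ≤ 2)
  C vs B: [4 vs 4, 2 vs 1, 4 vs 5] → C does not strictly dominate B (column X: 4 ≤ 4)
No single strategy strictly dominates all others → no strictly dominant strategy.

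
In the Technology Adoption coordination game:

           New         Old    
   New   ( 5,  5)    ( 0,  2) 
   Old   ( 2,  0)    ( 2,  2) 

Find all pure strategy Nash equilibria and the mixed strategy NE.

Pure NE: (New, New) and (Old, Old); Mixed NE: p = 0.4, q = 0.4

Work:
Check pure NE:
(New, New): (5, 5) - no unilateral deviation beneficial
(Old, Old): (2, 2) - no unilateral deviation beneficial
Mixed NE: P1 plays New with p = 0.4, P2 plays New with q = 0.4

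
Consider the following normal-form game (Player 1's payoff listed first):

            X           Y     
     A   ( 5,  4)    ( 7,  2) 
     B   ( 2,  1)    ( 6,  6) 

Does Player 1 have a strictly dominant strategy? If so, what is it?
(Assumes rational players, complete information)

Yes, Player 1's strictly dominant strategy is A

Work:
A strategy strictly dominates another if it gives a strictly higher payoff against every opponent action. Compare each pair of P1's strategies column-by-column:
  A vs B: [5 vs 2, 7 vs 6] → A strictly dominates B
  B vs A: [2 vs 5, 6 vs 7] → B does not strictly dominate A (column X: 2 ≤ 5)
A strictly dominates every other strategy → strictly dominant.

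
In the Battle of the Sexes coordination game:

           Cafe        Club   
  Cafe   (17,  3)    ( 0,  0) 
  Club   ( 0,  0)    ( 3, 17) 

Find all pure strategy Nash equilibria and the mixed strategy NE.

Pure NE: (Cafe, Cafe) and (Club, Club); Mixed NE: p = 0.85, q = 0.15

Work:
Check pure NE:
(Cafe, Cafe): (17, 3) - no unilateral deviation beneficial
(Club, Club): (3, 17) - no unilateral deviation beneficial
Mixed NE: P1 plays Cafe with p = 0.85, P2 plays Cafe with q = 0.15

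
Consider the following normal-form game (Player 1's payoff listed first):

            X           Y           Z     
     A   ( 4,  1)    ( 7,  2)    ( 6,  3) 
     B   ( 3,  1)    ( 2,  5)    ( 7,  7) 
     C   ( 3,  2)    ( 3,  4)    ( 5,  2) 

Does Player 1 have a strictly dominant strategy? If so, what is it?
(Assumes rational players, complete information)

No strictly dominant strategy exists for Player 1

Work:
A strategy strictly dominates another if it gives a strictly higher payoff against every opponent action. Compare each pair of P1's strategies column-by-column:
  A vs B: [4 vs 3, 7 vs 2, 6 vs 7] → A does not strictly dominate B (column Z: 6 ≤ 7)
  A vs C: [4 vs 3, 7 vs 3, 6 vs 5] → A strictly dominates C
  B vs A: [3 vs 4, 2 vs 7, 7 vs 6] → B does not strictly dominate A (column X: 3 ≤ 4)
  B vs C: [3 vs 3, 2 vs 3, 7 vs 5] → B does not strictly dominate C (column X: 3 ≤ 3)
  C vs A: [3 vs 4, 3 vs 7, 5 vs 6] → C does not strictly dominate A (column X: 3 ≤ 4)
  C vs B: [3 vs 3, 3 vs 2, 5 vs 7] → C does not strictly dominate B (column X: 3 ≤ 3)
No single strategy strictly dominates all others → no strictly dominant strategy.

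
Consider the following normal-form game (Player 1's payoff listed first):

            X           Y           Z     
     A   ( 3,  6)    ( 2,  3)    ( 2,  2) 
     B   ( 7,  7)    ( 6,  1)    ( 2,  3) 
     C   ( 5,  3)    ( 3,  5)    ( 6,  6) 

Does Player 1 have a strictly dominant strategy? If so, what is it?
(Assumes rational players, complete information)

No strictly dominant strategy exists for Player 1

Work:
A strategy strictly dominates another if it gives a strictly higher payoff against every opponent action. Compare each pair of P1's strategies column-by-column:
  A vs B: [3 vs 7, 2 vs 6, 2 vs 2] → A does not strictly dominate B (column X: 3 ≤ 7)
  A vs C: [3 vs 5, 2 vs 3, 2 vs 6] → A does not strictly dominate C (column X: 3 ≤ 5)
  B vs A: [7 vs 3, 6 vs 2, 2 vs 2] → B does not strictly dominate A (column Z: 2 ≤ 2)
  B vs C: [7 vs 5, 6 vs 3, 2 vs 6] → B does not strictly dominate C (column Z: 2 ≤ 6)
  C vs A: [5 vs 3, 3 vs 2, 6 vs 2] → C strictly dominates A
  C vs B: [5 vs 7, 3 vs 6, 6 vs 2] → C does not strictly dominate B (column X: 5 ≤ 7)
No single strategy strictly dominates all others → no strictly dominant strategy.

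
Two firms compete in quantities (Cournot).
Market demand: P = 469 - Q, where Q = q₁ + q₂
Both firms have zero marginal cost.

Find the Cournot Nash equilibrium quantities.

q₁* = q₂* = 156.33; P* = 156.33

Work:
Profit: π_i = P·q_i = (a - q_i - q_j)·q_i
FOC: ∂π_i/∂q_i = a - 2q_i - q_j = 0
Reaction function: q_i = (469 - q_j)/2
Symmetry: q* = 469/3 = 156.33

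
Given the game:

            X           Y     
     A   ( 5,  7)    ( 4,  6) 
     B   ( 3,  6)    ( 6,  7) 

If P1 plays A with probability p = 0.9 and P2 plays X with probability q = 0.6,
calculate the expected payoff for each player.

E[P1] = 4.56, E[P2] = 6.58

Work:
E[P1] = p·q·π₁(A,X) + p·(1-q)·π₁(A,Y) + (1-p)·q·π₁(B,X) + (1-p)·(1-q)·π₁(B,Y)
= 0.9·0.6·5 + 0.9·0.4·4 + 0.1·0.6·3 + 0.1·0.4·6
= 4.56

E[P2] = 6.58 (similar calculation)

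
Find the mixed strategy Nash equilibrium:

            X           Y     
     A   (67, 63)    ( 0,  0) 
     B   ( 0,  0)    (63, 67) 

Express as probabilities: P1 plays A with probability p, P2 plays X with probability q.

p = 0.5154, q = 0.4846

Work:
Find probabilities that make opponent indifferent:
P2 chooses q to make P1 indifferent between A and B
P1 chooses p to make P2 indifferent between X and Y
Mixed NE: P1 plays (A: 0.5154, B: 0.4846), P2 plays (X: 0.4846, Y: 0.5154)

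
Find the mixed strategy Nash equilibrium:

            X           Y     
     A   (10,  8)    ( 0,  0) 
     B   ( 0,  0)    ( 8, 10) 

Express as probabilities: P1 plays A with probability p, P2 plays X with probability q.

p = 0.5556, q = 0.4444

Work:
Find probabilities that make opponent indifferent:
P2 chooses q to make P1 indifferent between A and B
P1 chooses p to make P2 indifferent between X and Y
Mixed NE: P1 plays (A: 0.5556, B: 0.4444), P2 plays (X: 0.4444, Y: 0.5556)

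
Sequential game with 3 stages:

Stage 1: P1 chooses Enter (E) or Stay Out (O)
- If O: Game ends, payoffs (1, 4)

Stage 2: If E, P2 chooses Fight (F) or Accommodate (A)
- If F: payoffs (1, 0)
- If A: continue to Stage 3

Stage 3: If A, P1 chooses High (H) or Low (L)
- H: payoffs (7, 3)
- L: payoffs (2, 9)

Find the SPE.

SPE: (E, A, H); Outcome (7, 3)

Work:
Stage 3: P1 chooses H (7 vs 2)
Stage 2: P2: F->0, A->3 (anticipating H). Choose A
Stage 1: P1: O->1, E->7 (anticipating A, H). Choose E
SPE path: E -> A -> H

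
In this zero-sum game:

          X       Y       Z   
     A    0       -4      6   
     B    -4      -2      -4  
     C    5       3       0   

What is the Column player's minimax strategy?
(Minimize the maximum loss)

Column should play Y, value = 3

Work:
Column player minimizes Row's maximum payoff:
Column X: max payoff to Row = 5
Column Y: max payoff to Row = 3
Column Z: max payoff to Row = 6
Minimum is 3, achieved by column Y.
Minimax strategy: Y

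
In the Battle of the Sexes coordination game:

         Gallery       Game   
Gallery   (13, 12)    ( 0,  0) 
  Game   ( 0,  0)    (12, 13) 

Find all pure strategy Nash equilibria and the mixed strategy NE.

Pure NE: (Gallery, Gallery) and (Game, Game); Mixed NE: p = 0.52, q = 0.48

Work:
Check pure NE:
(Gallery, Gallery): (13, 12) - no unilateral deviation beneficial
(Game, Game): (12, 13) - no unilateral deviation beneficial
Mixed NE: P1 plays Gallery with p = 0.52, P2 plays Gallery with q = 0.48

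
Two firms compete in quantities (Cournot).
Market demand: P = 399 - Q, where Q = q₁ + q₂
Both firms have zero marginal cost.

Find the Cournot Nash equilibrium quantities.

q₁* = q₂* = 133.0; P* = 133.0

Work:
Profit: π_i = P·q_i = (a - q_i - q_j)·q_i
FOC: ∂π_i/∂q_i = a - 2q_i - q_j = 0
Reaction function: q_i = (399 - q_j)/2
Symmetry: q* = 399/3 = 133.0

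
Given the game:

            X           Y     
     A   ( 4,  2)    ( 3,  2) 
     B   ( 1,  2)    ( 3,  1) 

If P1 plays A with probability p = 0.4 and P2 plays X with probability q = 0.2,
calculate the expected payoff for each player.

E[P1] = 2.84, E[P2] = 1.52

Work:
E[P1] = p·q·π₁(A,X) + p·(1-q)·π₁(A,Y) + (1-p)·q·π₁(B,X) + (1-p)·(1-q)·π₁(B,Y)
= 0.4·0.2·4 + 0.4·0.8·3 + 0.6·0.2·1 + 0.6·0.8·3
= 2.84

E[P2] = 1.52 (similar calculation)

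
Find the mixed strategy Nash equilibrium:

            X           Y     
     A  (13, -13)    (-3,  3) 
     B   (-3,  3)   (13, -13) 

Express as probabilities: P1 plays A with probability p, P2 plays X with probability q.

p = 0.5, q = 0.5

Work:
Find probabilities that make opponent indifferent:
P2 chooses q to make P1 indifferent between A and B
P1 chooses p to make P2 indifferent between X and Y
Mixed NE: P1 plays (A: 0.5, B: 0.5), P2 plays (X: 0.5, Y: 0.5)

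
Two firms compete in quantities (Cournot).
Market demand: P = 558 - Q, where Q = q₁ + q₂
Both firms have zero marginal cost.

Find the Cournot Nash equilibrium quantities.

q₁* = q₂* = 186.0; P* = 186.0

Work:
Profit: π_i = P·q_i = (a - q_i - q_j)·q_i
FOC: ∂π_i/∂q_i = a - 2q_i - q_j = 0
Reaction function: q_i = (558 - q_j)/2
Symmetry: q* = 558/3 = 186.0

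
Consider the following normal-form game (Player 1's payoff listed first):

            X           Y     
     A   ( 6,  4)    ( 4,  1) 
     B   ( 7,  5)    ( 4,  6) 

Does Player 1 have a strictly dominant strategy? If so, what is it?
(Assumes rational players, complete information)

No strictly dominant strategy exists for Player 1

Work:
A strategy strictly dominates another if it gives a strictly higher payoff against every opponent action. Compare each pair of P1's strategies column-by-column:
  A vs B: [6 vs 7, 4 vs 4] → A does not strictly dominate B (column X: 6 ≤ 7)
  B vs A: [7 vs 6, 4 vs 4] → B does not strictly dominate A (column Y: 4 ≤ 4)
No single strategy strictly dominates all others → no strictly dominant strategy.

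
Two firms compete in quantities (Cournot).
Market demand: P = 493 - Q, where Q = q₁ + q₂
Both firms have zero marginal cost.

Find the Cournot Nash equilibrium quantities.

q₁* = q₂* = 164.33; P* = 164.33

Work:
Profit: π_i = P·q_i = (a - q_i - q_j)·q_i
FOC: ∂π_i/∂q_i = a - 2q_i - q_j = 0
Reaction function: q_i = (493 - q_j)/2
Symmetry: q* = 493/3 = 164.33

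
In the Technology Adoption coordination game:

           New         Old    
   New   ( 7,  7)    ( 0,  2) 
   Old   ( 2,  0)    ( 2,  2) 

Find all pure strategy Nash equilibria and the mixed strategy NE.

Pure NE: (New, New) and (Old, Old); Mixed NE: p = 0.2857, q = 0.2857

Work:
Check pure NE:
(New, New): (7, 7) - no unilateral deviation beneficial
(Old, Old): (2, 2) - no unilateral deviation beneficial
Mixed NE: P1 plays New with p = 0.2857, P2 plays New with q = 0.2857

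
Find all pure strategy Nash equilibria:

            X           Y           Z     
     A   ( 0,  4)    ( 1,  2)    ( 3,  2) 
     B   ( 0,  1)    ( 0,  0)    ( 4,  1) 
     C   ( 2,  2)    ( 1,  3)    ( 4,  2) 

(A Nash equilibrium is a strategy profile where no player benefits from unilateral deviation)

Nash equilibrium: (B, Z), (C, Y)

Work:
Best responses:
  P1 vs X: payoffs [0, 0, 2] → best response C (payoff 2)
  P1 vs Y: payoffs [1, 0, 1] → best response A/C (payoff 1)
  P1 vs Z: payoffs [3, 4, 4] → best response B/C (payoff 4)
  P2 vs A: payoffs [4, 2, 2] → best response X (payoff 4)
  P2 vs B: payoffs [1, 0, 1] → best response X/Z (payoff 1)
  P2 vs C: payoffs [2, 3, 2] → best response Y (payoff 3)
Mutual best responses: (B,Z), (C,Y) → Nash equilibria.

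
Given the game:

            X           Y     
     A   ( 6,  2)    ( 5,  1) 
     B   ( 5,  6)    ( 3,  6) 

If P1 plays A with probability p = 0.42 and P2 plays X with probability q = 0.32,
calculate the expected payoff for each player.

E[P1] = 4.3456, E[P2] = 4.0344

Work:
E[P1] = p·q·π₁(A,X) + p·(1-q)·π₁(A,Y) + (1-p)·q·π₁(B,X) + (1-p)·(1-q)·π₁(B,Y)
= 0.42·0.32·6 + 0.42·0.68·5 + 0.58·0.32·5 + 0.58·0.68·3
= 4.3456

E[P2] = 4.0344 (similar calculation)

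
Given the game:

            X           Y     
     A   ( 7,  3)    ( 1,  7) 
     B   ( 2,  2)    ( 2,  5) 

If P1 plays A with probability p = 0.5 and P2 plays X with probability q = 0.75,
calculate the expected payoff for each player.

E[P1] = 3.75, E[P2] = 3.375

Work:
E[P1] = p·q·π₁(A,X) + p·(1-q)·π₁(A,Y) + (1-p)·q·π₁(B,X) + (1-p)·(1-q)·π₁(B,Y)
= 0.5·0.75·7 + 0.5·0.25·1 + 0.5·0.75·2 + 0.5·0.25·2
= 3.75

E[P2] = 3.375 (similar calculation)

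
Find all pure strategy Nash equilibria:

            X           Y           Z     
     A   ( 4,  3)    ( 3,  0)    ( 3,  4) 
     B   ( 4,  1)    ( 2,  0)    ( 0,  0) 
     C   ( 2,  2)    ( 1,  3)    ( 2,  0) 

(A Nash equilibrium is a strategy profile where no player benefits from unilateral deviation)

Nash equilibrium: (A, Z), (B, X)

Work:
Best responses:
  P1 vs X: payoffs [4, 4, 2] → best response A/B (payoff 4)
  P1 vs Y: payoffs [3, 2, 1] → best response A (payoff 3)
  P1 vs Z: payoffs [3, 0, 2] → best response A (payoff 3)
  P2 vs A: payoffs [3, 0, 4] → best response Z (payoff 4)
  P2 vs B: payoffs [1, 0, 0] → best response X (payoff 1)
  P2 vs C: payoffs [2, 3, 0] → best response Y (payoff 3)
Mutual best responses: (A,Z), (B,X) → Nash equilibria.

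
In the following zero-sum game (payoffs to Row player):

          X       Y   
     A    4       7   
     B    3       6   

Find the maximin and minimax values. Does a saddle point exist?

Maximin = 4, Minimax = 4, Saddle: True

Work:
Row minimums: [4, 3] → maximin = 4
Column maximums: [4, 7] → minimax = 4
Saddle point exists! Game value = 4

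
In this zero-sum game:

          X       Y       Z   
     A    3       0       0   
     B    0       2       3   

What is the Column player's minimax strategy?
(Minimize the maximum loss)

Column should play Y, value = 2

Work:
Column player minimizes Row's maximum payoff:
Column X: max payoff to Row = 3
Column Y: max payoff to Row = 2
Column Z: max payoff to Row = 3
Minimum is 2, achieved by column Y.
Minimax strategy: Y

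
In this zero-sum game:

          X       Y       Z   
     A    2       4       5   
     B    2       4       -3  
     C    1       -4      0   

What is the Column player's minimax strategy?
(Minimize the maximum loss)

Column should play X, value = 2

Work:
Column player minimizes Row's maximum payoff:
Column X: max payoff to Row = 2
Column Y: max payoff to Row = 4
Column Z: max payoff to Row = 5
Minimum is 2, achieved by column X.
Minimax strategy: X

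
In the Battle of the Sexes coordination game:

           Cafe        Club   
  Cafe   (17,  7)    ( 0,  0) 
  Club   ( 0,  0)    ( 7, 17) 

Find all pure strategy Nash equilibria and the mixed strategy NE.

Pure NE: (Cafe, Cafe) and (Club, Club); Mixed NE: p = 0.7083, q = 0.2917

Work:
Check pure NE:
(Cafe, Cafe): (17, 7) - no unilateral deviation beneficial
(Club, Club): (7, 17) - no unilateral deviation beneficial
Mixed NE: P1 plays Cafe with p = 0.7083, P2 plays Cafe with q = 0.2917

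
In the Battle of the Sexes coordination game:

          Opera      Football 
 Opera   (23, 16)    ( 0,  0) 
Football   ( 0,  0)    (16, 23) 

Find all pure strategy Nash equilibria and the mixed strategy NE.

Pure NE: (Opera, Opera) and (Football, Football); Mixed NE: p = 0.5897, q = 0.4103

Work:
Check pure NE:
(Opera, Opera): (23, 16) - no unilateral deviation beneficial
(Football, Football): (16, 23) - no unilateral deviation beneficial
Mixed NE: P1 plays Opera with p = 0.5897, P2 plays Opera with q = 0.4103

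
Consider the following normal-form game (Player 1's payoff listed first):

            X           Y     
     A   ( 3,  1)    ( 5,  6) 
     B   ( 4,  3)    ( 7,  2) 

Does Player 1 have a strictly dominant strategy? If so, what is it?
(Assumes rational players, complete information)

Yes, Player 1's strictly dominant strategy is B

Work:
A strategy strictly dominates another if it gives a strictly higher payoff against every opponent action. Compare each pair of P1's strategies column-by-column:
  A vs B: [3 vs 4, 5 vs 7] → A does not strictly dominate B (column X: 3 ≤ 4)
  B vs A: [4 vs 3, 7 vs 5] → B strictly dominates A
B strictly dominates every other strategy → strictly dominant.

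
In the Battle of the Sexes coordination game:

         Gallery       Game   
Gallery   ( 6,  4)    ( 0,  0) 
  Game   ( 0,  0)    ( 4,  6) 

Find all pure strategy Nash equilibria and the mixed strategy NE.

Pure NE: (Gallery, Gallery) and (Game, Game); Mixed NE: p = 0.6, q = 0.4

Work:
Check pure NE:
(Gallery, Gallery): (6, 4) - no unilateral deviation beneficial
(Game, Game): (4, 6) - no unilateral deviation beneficial
Mixed NE: P1 plays Gallery with p = 0.6, P2 plays Gallery with q = 0.4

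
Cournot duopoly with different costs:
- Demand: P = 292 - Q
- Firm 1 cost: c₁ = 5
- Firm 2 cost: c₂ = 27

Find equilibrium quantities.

q₁* = 103.0, q₂* = 81.0

Work:
Reaction: q₁ = (292 - 5 - q₂)/2
Reaction: q₂ = (292 - 27 - q₁)/2
Solve simultaneously:
q₁* = (292 - 2×5 + 27)/3 = 103.0
q₂* = (292 - 2×27 + 5)/3 = 81.0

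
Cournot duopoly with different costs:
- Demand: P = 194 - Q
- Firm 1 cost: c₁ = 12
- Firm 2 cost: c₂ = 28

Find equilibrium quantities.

q₁* = 66.0, q₂* = 50.0

Work:
Reaction: q₁ = (194 - 12 - q₂)/2
Reaction: q₂ = (194 - 28 - q₁)/2
Solve simultaneously:
q₁* = (194 - 2×12 + 28)/3 = 66.0
q₂* = (194 - 2×28 + 12)/3 = 50.0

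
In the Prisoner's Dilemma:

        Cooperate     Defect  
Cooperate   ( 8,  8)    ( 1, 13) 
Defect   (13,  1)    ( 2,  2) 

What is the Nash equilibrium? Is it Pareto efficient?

(Defect, Defect) is NE; not Pareto efficient

Work:
Defect dominates Cooperate for both players:
If P2 cooperates: Defect (13) > Cooperate (8)
If P2 defects: Defect (2) > Cooperate (1)
NE: (Defect, Defect) with payoff (2, 2)
But (Cooperate, Cooperate) = (8, 8) Pareto dominates (2, 2)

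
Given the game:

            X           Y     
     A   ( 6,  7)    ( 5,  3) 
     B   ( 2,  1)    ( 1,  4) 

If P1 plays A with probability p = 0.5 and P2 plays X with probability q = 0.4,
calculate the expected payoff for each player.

E[P1] = 3.4, E[P2] = 3.7

Work:
E[P1] = p·q·π₁(A,X) + p·(1-q)·π₁(A,Y) + (1-p)·q·π₁(B,X) + (1-p)·(1-q)·π₁(B,Y)
= 0.5·0.4·6 + 0.5·0.6·5 + 0.5·0.4·2 + 0.5·0.6·1
= 3.4

E[P2] = 3.7 (similar calculation)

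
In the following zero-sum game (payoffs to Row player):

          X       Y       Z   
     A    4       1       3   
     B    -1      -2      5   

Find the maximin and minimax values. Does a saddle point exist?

Maximin = 1, Minimax = 1, Saddle: True

Work:
Row minimums: [1, -2] → maximin = 1
Column maximums: [4, 1, 5] → minimax = 1
Saddle point exists! Game value = 1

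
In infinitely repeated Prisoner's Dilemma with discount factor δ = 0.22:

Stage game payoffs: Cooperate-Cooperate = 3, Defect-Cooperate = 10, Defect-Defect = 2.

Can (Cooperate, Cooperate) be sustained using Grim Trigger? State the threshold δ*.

δ* = 0.875; since δ = 0.22 < 0.875, cooperation cannot be sustained

Work:
For Grim Trigger:
Cooperate forever: 3/(1-δ)
Defect then punished: 10 + 2·δ/(1-δ)
Need: 3/(1-δ) ≥ 10 + 2·δ/(1-δ)
Solving: δ ≥ (T-R)/(T-P) = (10-3)/(10-2) = 0.875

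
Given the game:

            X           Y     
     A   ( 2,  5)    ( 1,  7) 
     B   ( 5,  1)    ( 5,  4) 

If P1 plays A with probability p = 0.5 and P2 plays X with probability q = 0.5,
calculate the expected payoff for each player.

E[P1] = 3.25, E[P2] = 4.25

Work:
E[P1] = p·q·π₁(A,X) + p·(1-q)·π₁(A,Y) + (1-p)·q·π₁(B,X) + (1-p)·(1-q)·π₁(B,Y)
= 0.5·0.5·2 + 0.5·0.5·1 + 0.5·0.5·5 + 0.5·0.5·5
= 3.25

E[P2] = 4.25 (similar calculation)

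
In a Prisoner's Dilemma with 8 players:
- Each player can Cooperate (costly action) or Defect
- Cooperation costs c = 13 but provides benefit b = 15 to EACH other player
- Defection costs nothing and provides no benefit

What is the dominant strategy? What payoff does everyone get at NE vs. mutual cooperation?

Dominant: Defect; NE payoff = 0; Coop payoff = 92

Work:
Defect dominates (saves cost c = 13, benefit to others is external)
NE: All defect → everyone gets 0
If all cooperate: each receives (7)×15 - 13 = 92
Social dilemma: 92 > 0 but NE gives 0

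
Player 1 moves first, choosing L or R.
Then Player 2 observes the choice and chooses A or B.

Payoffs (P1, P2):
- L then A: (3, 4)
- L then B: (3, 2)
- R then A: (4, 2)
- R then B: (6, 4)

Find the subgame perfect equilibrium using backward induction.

P1 plays R, P2 plays A after L and B after R; Payoff (6, 4)

Work:
Backward induction:
After L: P2 chooses A → P1 gets 3
After R: P2 chooses B → P1 gets 6
P1 chooses R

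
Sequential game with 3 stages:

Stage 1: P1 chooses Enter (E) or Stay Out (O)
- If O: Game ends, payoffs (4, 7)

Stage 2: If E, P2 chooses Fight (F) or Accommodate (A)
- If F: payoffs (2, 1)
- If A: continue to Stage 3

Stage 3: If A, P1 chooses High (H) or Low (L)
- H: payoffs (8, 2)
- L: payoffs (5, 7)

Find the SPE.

SPE: (E, A, H); Outcome (8, 2)

Work:
Stage 3: P1 chooses H (8 vs 5)
Stage 2: P2: F->1, A->2 (anticipating H). Choose A
Stage 1: P1: O->4, E->8 (anticipating A, H). Choose E
SPE path: E -> A -> H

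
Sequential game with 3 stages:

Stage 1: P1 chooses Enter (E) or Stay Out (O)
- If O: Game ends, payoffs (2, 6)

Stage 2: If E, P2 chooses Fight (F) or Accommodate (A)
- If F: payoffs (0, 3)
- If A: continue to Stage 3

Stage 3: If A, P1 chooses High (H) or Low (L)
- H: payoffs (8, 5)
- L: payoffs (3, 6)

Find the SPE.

SPE: (E, A, H); Outcome (8, 5)

Work:
Stage 3: P1 chooses H (8 vs 3)
Stage 2: P2: F->3, A->5 (anticipating H). Choose A
Stage 1: P1: O->2, E->8 (anticipating A, H). Choose E
SPE path: E -> A -> H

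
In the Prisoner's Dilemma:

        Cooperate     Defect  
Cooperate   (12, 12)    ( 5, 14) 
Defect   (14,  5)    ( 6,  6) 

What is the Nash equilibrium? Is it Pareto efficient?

(Defect, Defect) is NE; not Pareto efficient

Work:
Defect dominates Cooperate for both players:
If P2 cooperates: Defect (14) > Cooperate (12)
If P2 defects: Defect (6) > Cooperate (5)
NE: (Defect, Defect) with payoff (6, 6)
But (Cooperate, Cooperate) = (12, 12) Pareto dominates (6, 6)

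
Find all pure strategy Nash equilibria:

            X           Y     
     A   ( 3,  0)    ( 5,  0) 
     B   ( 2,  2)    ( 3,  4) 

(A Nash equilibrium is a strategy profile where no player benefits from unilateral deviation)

Nash equilibrium: (A, X), (A, Y)

Work:
Best responses:
  P1 vs X: payoffs [3, 2] → best response A (payoff 3)
  P1 vs Y: payoffs [5, 3] → best response A (payoff 5)
  P2 vs A: payoffs [0, 0] → best response X/Y (payoff 0)
  P2 vs B: payoffs [2, 4] → best response Y (payoff 4)
Mutual best responses: (A,X), (A,Y) → Nash equilibria.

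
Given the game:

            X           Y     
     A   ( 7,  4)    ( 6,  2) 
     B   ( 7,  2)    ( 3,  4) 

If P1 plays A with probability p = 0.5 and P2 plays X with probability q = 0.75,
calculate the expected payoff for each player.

E[P1] = 6.375, E[P2] = 3.0

Work:
E[P1] = p·q·π₁(A,X) + p·(1-q)·π₁(A,Y) + (1-p)·q·π₁(B,X) + (1-p)·(1-q)·π₁(B,Y)
= 0.5·0.75·7 + 0.5·0.25·6 + 0.5·0.75·7 + 0.5·0.25·3
= 6.375

E[P2] = 3.0 (similar calculation)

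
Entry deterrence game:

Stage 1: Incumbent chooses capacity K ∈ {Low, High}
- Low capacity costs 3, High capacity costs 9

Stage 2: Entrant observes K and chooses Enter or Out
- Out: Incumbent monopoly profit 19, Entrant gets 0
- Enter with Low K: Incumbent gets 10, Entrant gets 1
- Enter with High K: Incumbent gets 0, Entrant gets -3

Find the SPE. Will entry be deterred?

SPE: (High, Enter|Low, Out|High); Entry deterred. Incumbent net profit = 10

Work:
After Low K: Entrant enters (1 > 0)
After High K: Entrant stays out (-3 < 0)
Incumbent: Low → 10−3=7, High → 19−9=10
Incumbent chooses High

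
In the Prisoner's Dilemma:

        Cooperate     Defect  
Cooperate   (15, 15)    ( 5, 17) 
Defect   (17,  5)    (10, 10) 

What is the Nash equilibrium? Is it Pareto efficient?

(Defect, Defect) is NE; not Pareto efficient

Work:
Defect dominates Cooperate for both players:
If P2 cooperates: Defect (17) > Cooperate (15)
If P2 defects: Defect (10) > Cooperate (5)
NE: (Defect, Defect) with payoff (10, 10)
But (Cooperate, Cooperate) = (15, 15) Pareto dominates (10, 10)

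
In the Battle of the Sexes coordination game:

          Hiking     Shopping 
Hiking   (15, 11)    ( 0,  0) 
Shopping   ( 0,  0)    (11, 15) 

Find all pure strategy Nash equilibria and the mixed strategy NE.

Pure NE: (Hiking, Hiking) and (Shopping, Shopping); Mixed NE: p = 0.5769, q = 0.4231

Work:
Check pure NE:
(Hiking, Hiking): (15, 11) - no unilateral deviation beneficial
(Shopping, Shopping): (11, 15) - no unilateral deviation beneficial
Mixed NE: P1 plays Hiking with p = 0.5769, P2 plays Hiking with q = 0.4231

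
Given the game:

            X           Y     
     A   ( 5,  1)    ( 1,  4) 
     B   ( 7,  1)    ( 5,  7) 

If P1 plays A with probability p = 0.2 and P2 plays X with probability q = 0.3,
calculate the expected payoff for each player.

E[P1] = 4.92, E[P2] = 4.78

Work:
E[P1] = p·q·π₁(A,X) + p·(1-q)·π₁(A,Y) + (1-p)·q·π₁(B,X) + (1-p)·(1-q)·π₁(B,Y)
= 0.2·0.3·5 + 0.2·0.7·1 + 0.8·0.3·7 + 0.8·0.7·5
= 4.92

E[P2] = 4.78 (similar calculation)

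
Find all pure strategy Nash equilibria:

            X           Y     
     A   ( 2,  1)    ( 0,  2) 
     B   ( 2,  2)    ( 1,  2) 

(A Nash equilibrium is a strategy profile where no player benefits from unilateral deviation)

Nash equilibrium: (B, X), (B, Y)

Work:
Best responses:
  P1 vs X: payoffs [2, 2] → best response A/B (payoff 2)
  P1 vs Y: payoffs [0, 1] → best response B (payoff 1)
  P2 vs A: payoffs [1, 2] → best response Y (payoff 2)
  P2 vs B: payoffs [2, 2] → best response X/Y (payoff 2)
Mutual best responses: (B,X), (B,Y) → Nash equilibria.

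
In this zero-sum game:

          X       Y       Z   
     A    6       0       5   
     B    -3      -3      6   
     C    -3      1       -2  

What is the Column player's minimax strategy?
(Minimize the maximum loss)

Column should play Y, value = 1

Work:
Column player minimizes Row's maximum payoff:
Column X: max payoff to Row = 6
Column Y: max payoff to Row = 1
Column Z: max payoff to Row = 6
Minimum is 1, achieved by column Y.
Minimax strategy: Y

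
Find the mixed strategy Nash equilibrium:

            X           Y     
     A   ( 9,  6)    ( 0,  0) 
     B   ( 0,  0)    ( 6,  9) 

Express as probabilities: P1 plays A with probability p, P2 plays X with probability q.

p = 0.6, q = 0.4

Work:
Find probabilities that make opponent indifferent:
P2 chooses q to make P1 indifferent between A and B
P1 chooses p to make P2 indifferent between X and Y
Mixed NE: P1 plays (A: 0.6, B: 0.4), P2 plays (X: 0.4, Y: 0.6)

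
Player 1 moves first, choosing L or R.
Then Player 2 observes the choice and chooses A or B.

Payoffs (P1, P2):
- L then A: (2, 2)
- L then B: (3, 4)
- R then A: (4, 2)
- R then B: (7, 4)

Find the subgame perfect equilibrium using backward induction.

P1 plays R, P2 plays B after L and B after R; Payoff (7, 4)

Work:
Backward induction:
After L: P2 chooses B → P1 gets 3
After R: P2 chooses B → P1 gets 7
P1 chooses R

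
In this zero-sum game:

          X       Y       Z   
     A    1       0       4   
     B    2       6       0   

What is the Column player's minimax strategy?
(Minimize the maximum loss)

Column should play X, value = 2

Work:
Column player minimizes Row's maximum payoff:
Column X: max payoff to Row = 2
Column Y: max payoff to Row = 6
Column Z: max payoff to Row = 4
Minimum is 2, achieved by column X.
Minimax strategy: X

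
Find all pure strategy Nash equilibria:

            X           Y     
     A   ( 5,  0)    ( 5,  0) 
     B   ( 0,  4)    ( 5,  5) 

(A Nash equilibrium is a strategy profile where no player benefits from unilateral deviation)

Nash equilibrium: (A, X), (A, Y), (B, Y)

Work:
Best responses:
  P1 vs X: payoffs [5, 0] → best response A (payoff 5)
  P1 vs Y: payoffs [5, 5] → best response A/B (payoff 5)
  P2 vs A: payoffs [0, 0] → best response X/Y (payoff 0)
  P2 vs B: payoffs [4, 5] → best response Y (payoff 5)
Mutual best responses: (A,X), (A,Y), (B,Y) → Nash equilibria.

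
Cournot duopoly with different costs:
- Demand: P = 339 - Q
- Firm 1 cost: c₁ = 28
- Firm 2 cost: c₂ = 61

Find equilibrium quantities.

q₁* = 114.67, q₂* = 81.67

Work:
Reaction: q₁ = (339 - 28 - q₂)/2
Reaction: q₂ = (339 - 61 - q₁)/2
Solve simultaneously:
q₁* = (339 - 2×28 + 61)/3 = 114.67
q₂* = (339 - 2×61 + 28)/3 = 81.67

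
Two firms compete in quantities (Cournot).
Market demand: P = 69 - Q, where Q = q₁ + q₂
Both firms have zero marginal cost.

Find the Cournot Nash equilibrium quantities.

q₁* = q₂* = 23.0; P* = 23.0

Work:
Profit: π_i = P·q_i = (a - q_i - q_j)·q_i
FOC: ∂π_i/∂q_i = a - 2q_i - q_j = 0
Reaction function: q_i = (69 - q_j)/2
Symmetry: q* = 69/3 = 23.0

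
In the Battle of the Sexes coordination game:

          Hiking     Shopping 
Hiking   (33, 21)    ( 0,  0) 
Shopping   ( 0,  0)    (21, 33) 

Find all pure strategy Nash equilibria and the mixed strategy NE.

Pure NE: (Hiking, Hiking) and (Shopping, Shopping); Mixed NE: p = 0.6111, q = 0.3889

Work:
Check pure NE:
(Hiking, Hiking): (33, 21) - no unilateral deviation beneficial
(Shopping, Shopping): (21, 33) - no unilateral deviation beneficial
Mixed NE: P1 plays Hiking with p = 0.6111, P2 plays Hiking with q = 0.3889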